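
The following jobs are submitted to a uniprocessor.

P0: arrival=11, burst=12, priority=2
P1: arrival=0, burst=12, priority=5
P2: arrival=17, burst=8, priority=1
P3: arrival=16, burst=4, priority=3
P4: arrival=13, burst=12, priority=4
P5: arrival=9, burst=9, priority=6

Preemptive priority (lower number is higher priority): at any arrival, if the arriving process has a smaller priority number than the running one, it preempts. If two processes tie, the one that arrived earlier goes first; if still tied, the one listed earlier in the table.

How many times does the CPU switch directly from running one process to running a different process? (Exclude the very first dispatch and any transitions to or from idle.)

7

Gantt: | P1 0-11 | P0 11-17 | P2 17-25 | P0 25-31 | P3 31-35 | P4 35-47 | P1 47-48 | P5 48-57 |
Completion: P0=31  P1=48  P2=25  P3=35  P4=47  P5=57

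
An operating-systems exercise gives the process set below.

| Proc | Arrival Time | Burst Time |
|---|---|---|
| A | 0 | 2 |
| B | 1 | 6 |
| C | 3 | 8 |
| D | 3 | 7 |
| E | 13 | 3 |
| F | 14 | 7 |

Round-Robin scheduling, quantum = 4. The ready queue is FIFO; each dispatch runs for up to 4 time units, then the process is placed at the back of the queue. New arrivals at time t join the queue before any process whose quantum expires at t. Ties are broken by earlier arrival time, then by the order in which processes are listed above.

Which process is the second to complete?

Gantt: | A 0-2 | B 2-6 | C 6-10 | D 10-14 | B 14-16 | C 16-20 | E 20-23 | F 23-27 | D 27-30 | F 30-33 |
Completion: A=2  B=16  C=20  D=30  E=23  F=33
Turnaround (C−A): A=2  B=15  C=17  D=27  E=10  F=19
Finish order: A → B → C → E → D → F

B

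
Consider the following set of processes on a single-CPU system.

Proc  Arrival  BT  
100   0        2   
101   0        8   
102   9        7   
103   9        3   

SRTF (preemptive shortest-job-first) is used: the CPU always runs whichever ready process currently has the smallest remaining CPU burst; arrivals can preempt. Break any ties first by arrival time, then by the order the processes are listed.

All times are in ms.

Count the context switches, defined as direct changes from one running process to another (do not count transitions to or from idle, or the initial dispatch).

Timeline: | 100 0-2 | 101 2-10 | 103 10-13 | 102 13-20 |
Completion: 100=2  101=10  102=20  103=13

3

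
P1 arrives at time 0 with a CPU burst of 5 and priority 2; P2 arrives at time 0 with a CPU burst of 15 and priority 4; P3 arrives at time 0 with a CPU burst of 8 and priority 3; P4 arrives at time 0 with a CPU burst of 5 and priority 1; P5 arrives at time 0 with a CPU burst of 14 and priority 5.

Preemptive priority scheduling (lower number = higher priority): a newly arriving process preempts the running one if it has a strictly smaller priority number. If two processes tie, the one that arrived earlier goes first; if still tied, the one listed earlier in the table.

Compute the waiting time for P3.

Gantt: | P4 0-5 | P1 5-10 | P3 10-18 | P2 18-33 | P5 33-47 |
Completion: P1=10  P2=33  P3=18  P4=5  P5=47
Turnaround (C−A): P1=10  P2=33  P3=18  P4=5  P5=47
Waiting(P3) = turnaround − burst = 18 − 8 = 10

10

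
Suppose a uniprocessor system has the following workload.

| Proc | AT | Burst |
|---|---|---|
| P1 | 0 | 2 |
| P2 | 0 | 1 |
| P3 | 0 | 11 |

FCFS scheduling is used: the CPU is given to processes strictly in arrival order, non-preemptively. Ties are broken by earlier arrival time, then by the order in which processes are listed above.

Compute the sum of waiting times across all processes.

Timeline: | P1 0-2 | P2 2-3 | P3 3-14 |
Completion: P1=2  P2=3  P3=14
Waiting = turnaround − burst: P1=0, P2=2, P3=3
Total waiting = 0 + 2 + 3 = 5

5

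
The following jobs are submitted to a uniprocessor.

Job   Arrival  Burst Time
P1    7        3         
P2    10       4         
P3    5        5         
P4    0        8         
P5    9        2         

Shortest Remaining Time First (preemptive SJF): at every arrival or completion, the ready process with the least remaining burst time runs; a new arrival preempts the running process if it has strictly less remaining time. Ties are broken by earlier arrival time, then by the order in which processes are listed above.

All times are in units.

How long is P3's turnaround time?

17

Timeline: | P4 0-8 | P1 8-11 | P5 11-13 | P2 13-17 | P3 17-22 |
Completion: P1=11  P2=17  P3=22  P4=8  P5=13
Turnaround (C−A): P1=4  P2=7  P3=17  P4=8  P5=4
Turnaround(P3) = completion − arrival = 22 − 5 = 17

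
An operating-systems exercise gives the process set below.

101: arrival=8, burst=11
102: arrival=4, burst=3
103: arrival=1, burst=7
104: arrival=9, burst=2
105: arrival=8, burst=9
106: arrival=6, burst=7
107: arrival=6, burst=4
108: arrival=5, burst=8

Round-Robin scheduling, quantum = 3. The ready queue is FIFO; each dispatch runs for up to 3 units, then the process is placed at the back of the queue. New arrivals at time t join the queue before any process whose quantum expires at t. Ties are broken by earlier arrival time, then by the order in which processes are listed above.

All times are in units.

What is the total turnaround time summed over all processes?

239

Gantt: | idle 0-1 | 103 1-4 | 102 4-7 | 103 7-10 | 108 10-13 | 106 13-16 | 107 16-19 | 101 19-22 | 105 22-25 | 104 25-27 | 103 27-28 | 108 28-31 | 106 31-34 | 107 34-35 | 101 35-38 | 105 38-41 | 108 41-43 | 106 43-44 | 101 44-47 | 105 47-50 | 101 50-52 |
Completion: 101=52  102=7  103=28  104=27  105=50  106=44  107=35  108=43
Turnaround = completion − arrival: 101=44, 102=3, 103=27, 104=18, 105=42, 106=38, 107=29, 108=38
Total turnaround = 44 + 3 + 27 + 18 + 42 + 38 + 29 + 38 = 239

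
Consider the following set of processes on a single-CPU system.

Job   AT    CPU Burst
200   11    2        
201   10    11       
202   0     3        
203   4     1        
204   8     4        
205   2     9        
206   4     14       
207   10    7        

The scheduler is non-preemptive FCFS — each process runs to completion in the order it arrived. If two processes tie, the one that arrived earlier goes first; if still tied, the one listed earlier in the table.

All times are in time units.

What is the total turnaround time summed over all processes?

Schedule: | 202 0-3 | 205 3-12 | 203 12-13 | 206 13-27 | 204 27-31 | 201 31-42 | 207 42-49 | 200 49-51 |
Completion: 200=51  201=42  202=3  203=13  204=31  205=12  206=27  207=49
Turnaround (C−A): 200=40  201=32  202=3  203=9  204=23  205=10  206=23  207=39
Turnaround = completion − arrival: 200=40, 201=32, 202=3, 203=9, 204=23, 205=10, 206=23, 207=39
Total turnaround = 40 + 32 + 3 + 9 + 23 + 10 + 23 + 39 = 179

179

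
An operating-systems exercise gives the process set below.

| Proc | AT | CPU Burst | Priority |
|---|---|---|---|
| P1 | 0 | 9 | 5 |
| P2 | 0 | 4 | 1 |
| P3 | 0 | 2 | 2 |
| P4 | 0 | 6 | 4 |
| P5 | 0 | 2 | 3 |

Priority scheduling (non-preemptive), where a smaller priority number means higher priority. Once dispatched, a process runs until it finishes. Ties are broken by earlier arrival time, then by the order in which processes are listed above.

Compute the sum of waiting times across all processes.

32

Timeline: | P2 0-4 | P3 4-6 | P5 6-8 | P4 8-14 | P1 14-23 |
Completion: P1=23  P2=4  P3=6  P4=14  P5=8
Turnaround (C−A): P1=23  P2=4  P3=6  P4=14  P5=8
Waiting = turnaround − burst: P1=14, P2=0, P3=4, P4=8, P5=6
Total waiting = 14 + 0 + 4 + 8 + 6 = 32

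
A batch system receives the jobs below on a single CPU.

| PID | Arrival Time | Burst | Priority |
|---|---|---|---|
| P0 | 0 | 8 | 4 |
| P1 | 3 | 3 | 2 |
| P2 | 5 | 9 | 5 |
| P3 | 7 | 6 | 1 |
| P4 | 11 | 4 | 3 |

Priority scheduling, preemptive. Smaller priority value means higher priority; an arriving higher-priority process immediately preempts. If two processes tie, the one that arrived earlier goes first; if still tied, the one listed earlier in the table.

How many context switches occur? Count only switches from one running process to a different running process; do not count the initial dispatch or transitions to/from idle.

Schedule: | P0 0-3 | P1 3-6 | P0 6-7 | P3 7-13 | P4 13-17 | P0 17-21 | P2 21-30 |
Completion: P0=21  P1=6  P2=30  P3=13  P4=17
Turnaround (C−A): P0=21  P1=3  P2=25  P3=6  P4=6

6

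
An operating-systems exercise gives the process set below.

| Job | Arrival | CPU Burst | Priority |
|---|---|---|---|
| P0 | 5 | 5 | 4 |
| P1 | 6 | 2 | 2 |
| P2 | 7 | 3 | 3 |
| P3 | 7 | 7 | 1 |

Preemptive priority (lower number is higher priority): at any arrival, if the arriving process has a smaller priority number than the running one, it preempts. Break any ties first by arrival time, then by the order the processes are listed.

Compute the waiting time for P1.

Gantt: | idle 0-5 | P0 5-6 | P1 6-7 | P3 7-14 | P1 14-15 | P2 15-18 | P0 18-22 |
Completion: P0=22  P1=15  P2=18  P3=14
Waiting(P1) = turnaround − burst = 9 − 2 = 7

7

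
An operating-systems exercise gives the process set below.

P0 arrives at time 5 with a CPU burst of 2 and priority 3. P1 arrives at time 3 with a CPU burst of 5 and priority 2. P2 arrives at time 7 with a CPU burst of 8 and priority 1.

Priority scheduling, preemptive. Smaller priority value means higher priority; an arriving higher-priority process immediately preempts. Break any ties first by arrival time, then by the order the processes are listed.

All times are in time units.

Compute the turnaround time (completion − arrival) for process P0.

Schedule: | idle 0-3 | P1 3-7 | P2 7-15 | P1 15-16 | P0 16-18 |
Completion: P0=18  P1=16  P2=15
Turnaround(P0) = completion − arrival = 18 − 5 = 13

13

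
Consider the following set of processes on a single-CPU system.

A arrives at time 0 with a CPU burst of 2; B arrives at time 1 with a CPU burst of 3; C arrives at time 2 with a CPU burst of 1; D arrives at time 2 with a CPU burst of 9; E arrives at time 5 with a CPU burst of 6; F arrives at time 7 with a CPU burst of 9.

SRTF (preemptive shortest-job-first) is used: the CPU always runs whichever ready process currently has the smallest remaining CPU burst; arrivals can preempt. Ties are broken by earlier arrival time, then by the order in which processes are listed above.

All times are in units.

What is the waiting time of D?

Timeline: | A 0-2 | C 2-3 | B 3-6 | E 6-12 | D 12-21 | F 21-30 |
Completion: A=2  B=6  C=3  D=21  E=12  F=30
Turnaround (C−A): A=2  B=5  C=1  D=19  E=7  F=23
Waiting(D) = turnaround − burst = 19 − 9 = 10

10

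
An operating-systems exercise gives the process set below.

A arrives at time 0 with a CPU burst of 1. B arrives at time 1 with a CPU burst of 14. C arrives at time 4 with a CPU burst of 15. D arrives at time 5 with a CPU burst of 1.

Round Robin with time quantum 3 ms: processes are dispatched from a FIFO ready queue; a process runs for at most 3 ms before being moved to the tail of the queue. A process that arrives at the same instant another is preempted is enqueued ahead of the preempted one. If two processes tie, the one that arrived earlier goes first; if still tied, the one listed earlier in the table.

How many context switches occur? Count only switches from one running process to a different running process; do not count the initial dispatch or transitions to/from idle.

Gantt: | A 0-1 | B 1-4 | C 4-7 | B 7-10 | D 10-11 | C 11-14 | B 14-17 | C 17-20 | B 20-23 | C 23-26 | B 26-28 | C 28-31 |
Completion: A=1  B=28  C=31  D=11

11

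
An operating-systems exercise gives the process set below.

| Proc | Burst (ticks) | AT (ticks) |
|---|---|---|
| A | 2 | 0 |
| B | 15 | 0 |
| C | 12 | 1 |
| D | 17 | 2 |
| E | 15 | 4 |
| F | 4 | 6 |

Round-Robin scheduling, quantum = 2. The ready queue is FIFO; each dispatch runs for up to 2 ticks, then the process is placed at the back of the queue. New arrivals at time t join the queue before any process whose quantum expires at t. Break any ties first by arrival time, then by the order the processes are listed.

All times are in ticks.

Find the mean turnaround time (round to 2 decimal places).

42.17

Schedule: | A 0-2 | B 2-4 | C 4-6 | D 6-8 | E 8-10 | B 10-12 | F 12-14 | C 14-16 | D 16-18 | E 18-20 | B 20-22 | F 22-24 | C 24-26 | D 26-28 | E 28-30 | B 30-32 | C 32-34 | D 34-36 | E 36-38 | B 38-40 | C 40-42 | D 42-44 | E 44-46 | B 46-48 | C 48-50 | D 50-52 | E 52-54 | B 54-56 | D 56-58 | E 58-60 | B 60-61 | D 61-63 | E 63-64 | D 64-65 |
Completion: A=2  B=61  C=50  D=65  E=64  F=24
Turnaround (C−A): A=2  B=61  C=49  D=63  E=60  F=18
Turnaround times: A=2, B=61, C=49, D=63, E=60, F=18
Average turnaround = (2+61+49+63+60+18) / 6 = 253/6 = 42.17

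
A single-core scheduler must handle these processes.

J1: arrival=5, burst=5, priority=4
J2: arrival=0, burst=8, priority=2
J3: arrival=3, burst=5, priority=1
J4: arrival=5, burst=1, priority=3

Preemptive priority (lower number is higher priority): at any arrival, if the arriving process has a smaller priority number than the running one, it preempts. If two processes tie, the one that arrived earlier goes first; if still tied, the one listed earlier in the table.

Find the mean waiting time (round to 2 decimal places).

5.50

Gantt: | J2 0-3 | J3 3-8 | J2 8-13 | J4 13-14 | J1 14-19 |
Completion: J1=19  J2=13  J3=8  J4=14
Turnaround (C−A): J1=14  J2=13  J3=5  J4=9
Waiting times: J1=9, J2=5, J3=0, J4=8
Average waiting = (9+5+0+8) / 4 = 22/4 = 5.50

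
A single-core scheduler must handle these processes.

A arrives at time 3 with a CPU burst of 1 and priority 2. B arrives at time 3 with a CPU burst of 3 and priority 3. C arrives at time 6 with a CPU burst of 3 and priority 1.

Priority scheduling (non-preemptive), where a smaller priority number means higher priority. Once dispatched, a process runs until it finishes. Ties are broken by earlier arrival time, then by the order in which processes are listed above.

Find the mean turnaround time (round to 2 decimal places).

3.00

Timeline: | idle 0-3 | A 3-4 | B 4-7 | C 7-10 |
Completion: A=4  B=7  C=10
Turnaround (C−A): A=1  B=4  C=4
Turnaround times: A=1, B=4, C=4
Average turnaround = (1+4+4) / 3 = 9/3 = 3.00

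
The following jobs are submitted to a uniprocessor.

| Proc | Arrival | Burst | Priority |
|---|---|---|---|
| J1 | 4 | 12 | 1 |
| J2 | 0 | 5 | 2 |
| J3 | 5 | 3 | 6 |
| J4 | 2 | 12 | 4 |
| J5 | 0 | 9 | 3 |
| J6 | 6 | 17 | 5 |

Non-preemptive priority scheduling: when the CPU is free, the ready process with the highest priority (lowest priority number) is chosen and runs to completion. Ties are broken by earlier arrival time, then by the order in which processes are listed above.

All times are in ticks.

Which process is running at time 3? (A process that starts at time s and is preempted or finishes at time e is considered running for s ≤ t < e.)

J2

Gantt: | J2 0-5 | J1 5-17 | J5 17-26 | J4 26-38 | J6 38-55 | J3 55-58 |
Completion: J1=17  J2=5  J3=58  J4=38  J5=26  J6=55
Turnaround (C−A): J1=13  J2=5  J3=53  J4=36  J5=26  J6=49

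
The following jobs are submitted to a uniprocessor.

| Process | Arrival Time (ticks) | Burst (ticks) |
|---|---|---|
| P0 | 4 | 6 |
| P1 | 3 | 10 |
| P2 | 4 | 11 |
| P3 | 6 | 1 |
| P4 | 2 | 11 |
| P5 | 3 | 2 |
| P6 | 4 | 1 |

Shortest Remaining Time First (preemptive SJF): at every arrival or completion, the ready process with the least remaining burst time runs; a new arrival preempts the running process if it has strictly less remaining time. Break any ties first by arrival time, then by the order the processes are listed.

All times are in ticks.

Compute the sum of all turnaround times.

105

Schedule: | idle 0-2 | P4 2-3 | P5 3-5 | P6 5-6 | P3 6-7 | P0 7-13 | P4 13-23 | P1 23-33 | P2 33-44 |
Completion: P0=13  P1=33  P2=44  P3=7  P4=23  P5=5  P6=6
Turnaround (C−A): P0=9  P1=30  P2=40  P3=1  P4=21  P5=2  P6=2
Turnaround = completion − arrival: P0=9, P1=30, P2=40, P3=1, P4=21, P5=2, P6=2
Total turnaround = 9 + 30 + 40 + 1 + 21 + 2 + 2 = 105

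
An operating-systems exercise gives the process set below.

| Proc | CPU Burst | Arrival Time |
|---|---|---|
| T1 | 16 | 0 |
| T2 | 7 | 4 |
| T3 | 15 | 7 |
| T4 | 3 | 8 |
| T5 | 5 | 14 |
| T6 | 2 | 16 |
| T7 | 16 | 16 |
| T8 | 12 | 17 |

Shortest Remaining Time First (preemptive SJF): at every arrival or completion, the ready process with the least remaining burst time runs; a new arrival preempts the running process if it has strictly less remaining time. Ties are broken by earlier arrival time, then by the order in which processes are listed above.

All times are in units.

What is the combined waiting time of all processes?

120

Gantt: | T1 0-4 | T2 4-11 | T4 11-14 | T5 14-16 | T6 16-18 | T5 18-21 | T1 21-33 | T8 33-45 | T3 45-60 | T7 60-76 |
Completion: T1=33  T2=11  T3=60  T4=14  T5=21  T6=18  T7=76  T8=45
Turnaround (C−A): T1=33  T2=7  T3=53  T4=6  T5=7  T6=2  T7=60  T8=28
Waiting = turnaround − burst: T1=17, T2=0, T3=38, T4=3, T5=2, T6=0, T7=44, T8=16
Total waiting = 17 + 0 + 38 + 3 + 2 + 0 + 44 + 16 = 120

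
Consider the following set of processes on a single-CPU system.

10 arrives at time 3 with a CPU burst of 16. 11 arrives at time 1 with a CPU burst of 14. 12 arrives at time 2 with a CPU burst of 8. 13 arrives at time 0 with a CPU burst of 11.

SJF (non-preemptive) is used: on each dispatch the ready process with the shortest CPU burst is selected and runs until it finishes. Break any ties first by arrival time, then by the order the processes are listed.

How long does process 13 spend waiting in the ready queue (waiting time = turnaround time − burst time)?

Timeline: | 13 0-11 | 12 11-19 | 11 19-33 | 10 33-49 |
Completion: 10=49  11=33  12=19  13=11
Turnaround (C−A): 10=46  11=32  12=17  13=11
Waiting(13) = turnaround − burst = 11 − 11 = 0

0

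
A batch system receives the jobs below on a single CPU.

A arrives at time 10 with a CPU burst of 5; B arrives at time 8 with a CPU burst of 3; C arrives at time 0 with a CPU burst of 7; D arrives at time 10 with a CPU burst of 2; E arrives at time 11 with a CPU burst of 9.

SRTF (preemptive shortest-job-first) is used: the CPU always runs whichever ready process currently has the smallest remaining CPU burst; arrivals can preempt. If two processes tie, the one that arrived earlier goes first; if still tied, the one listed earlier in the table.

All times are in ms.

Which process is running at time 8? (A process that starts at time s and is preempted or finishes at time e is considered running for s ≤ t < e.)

B

Timeline: | C 0-7 | idle 7-8 | B 8-11 | D 11-13 | A 13-18 | E 18-27 |
Completion: A=18  B=11  C=7  D=13  E=27
Turnaround (C−A): A=8  B=3  C=7  D=3  E=16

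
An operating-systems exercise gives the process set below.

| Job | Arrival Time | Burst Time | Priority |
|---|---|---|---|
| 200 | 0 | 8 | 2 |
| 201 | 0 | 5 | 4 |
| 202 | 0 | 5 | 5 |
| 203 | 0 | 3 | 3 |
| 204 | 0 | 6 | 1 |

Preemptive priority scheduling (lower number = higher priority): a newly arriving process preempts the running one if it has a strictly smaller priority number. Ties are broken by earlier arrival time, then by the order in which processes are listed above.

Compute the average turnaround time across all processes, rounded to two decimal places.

Timeline: | 204 0-6 | 200 6-14 | 203 14-17 | 201 17-22 | 202 22-27 |
Completion: 200=14  201=22  202=27  203=17  204=6
Turnaround times: 200=14, 201=22, 202=27, 203=17, 204=6
Average turnaround = (14+22+27+17+6) / 5 = 86/5 = 17.20

17.20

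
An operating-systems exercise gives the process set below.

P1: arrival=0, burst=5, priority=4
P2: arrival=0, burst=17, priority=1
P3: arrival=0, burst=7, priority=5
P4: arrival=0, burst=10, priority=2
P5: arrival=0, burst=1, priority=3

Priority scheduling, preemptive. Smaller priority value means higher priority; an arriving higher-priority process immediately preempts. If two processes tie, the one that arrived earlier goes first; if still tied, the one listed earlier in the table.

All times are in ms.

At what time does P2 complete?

Gantt: | P2 0-17 | P4 17-27 | P5 27-28 | P1 28-33 | P3 33-40 |
Completion: P1=33  P2=17  P3=40  P4=27  P5=28

17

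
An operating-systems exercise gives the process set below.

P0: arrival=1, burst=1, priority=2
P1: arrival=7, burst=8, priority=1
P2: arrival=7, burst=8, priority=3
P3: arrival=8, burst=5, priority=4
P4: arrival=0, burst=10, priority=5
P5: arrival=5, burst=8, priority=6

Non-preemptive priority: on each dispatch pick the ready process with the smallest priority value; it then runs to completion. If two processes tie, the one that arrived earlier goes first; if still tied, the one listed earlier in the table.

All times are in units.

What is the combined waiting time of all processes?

Schedule: | P4 0-10 | P1 10-18 | P0 18-19 | P2 19-27 | P3 27-32 | P5 32-40 |
Completion: P0=19  P1=18  P2=27  P3=32  P4=10  P5=40
Turnaround (C−A): P0=18  P1=11  P2=20  P3=24  P4=10  P5=35
Waiting = turnaround − burst: P0=17, P1=3, P2=12, P3=19, P4=0, P5=27
Total waiting = 17 + 3 + 12 + 19 + 0 + 27 = 78

78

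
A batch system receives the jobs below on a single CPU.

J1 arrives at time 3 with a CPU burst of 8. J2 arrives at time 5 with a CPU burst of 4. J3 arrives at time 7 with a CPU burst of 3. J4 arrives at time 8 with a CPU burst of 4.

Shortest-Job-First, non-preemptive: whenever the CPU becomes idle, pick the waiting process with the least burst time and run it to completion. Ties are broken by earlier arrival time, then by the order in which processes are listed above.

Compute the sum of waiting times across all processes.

Gantt: | idle 0-3 | J1 3-11 | J3 11-14 | J2 14-18 | J4 18-22 |
Completion: J1=11  J2=18  J3=14  J4=22
Turnaround (C−A): J1=8  J2=13  J3=7  J4=14
Waiting = turnaround − burst: J1=0, J2=9, J3=4, J4=10
Total waiting = 0 + 9 + 4 + 10 = 23

23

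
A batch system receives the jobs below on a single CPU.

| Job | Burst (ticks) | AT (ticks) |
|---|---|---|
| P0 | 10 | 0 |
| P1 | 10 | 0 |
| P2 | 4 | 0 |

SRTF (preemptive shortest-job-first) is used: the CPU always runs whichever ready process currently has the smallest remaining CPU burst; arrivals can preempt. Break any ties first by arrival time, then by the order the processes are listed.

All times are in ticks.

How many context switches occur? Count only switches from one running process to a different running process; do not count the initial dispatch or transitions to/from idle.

2

Schedule: | P2 0-4 | P0 4-14 | P1 14-24 |
Completion: P0=14  P1=24  P2=4
Turnaround (C−A): P0=14  P1=24  P2=4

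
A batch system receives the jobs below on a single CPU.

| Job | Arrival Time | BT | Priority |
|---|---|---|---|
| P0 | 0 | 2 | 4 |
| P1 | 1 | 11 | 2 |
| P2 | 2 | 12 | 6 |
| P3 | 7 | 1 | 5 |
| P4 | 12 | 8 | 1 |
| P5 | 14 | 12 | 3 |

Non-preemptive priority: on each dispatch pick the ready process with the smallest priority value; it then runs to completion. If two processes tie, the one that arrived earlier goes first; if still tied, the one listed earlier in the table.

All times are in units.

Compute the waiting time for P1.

Gantt: | P0 0-2 | P1 2-13 | P4 13-21 | P5 21-33 | P3 33-34 | P2 34-46 |
Completion: P0=2  P1=13  P2=46  P3=34  P4=21  P5=33
Turnaround (C−A): P0=2  P1=12  P2=44  P3=27  P4=9  P5=19
Waiting(P1) = turnaround − burst = 12 − 11 = 1

1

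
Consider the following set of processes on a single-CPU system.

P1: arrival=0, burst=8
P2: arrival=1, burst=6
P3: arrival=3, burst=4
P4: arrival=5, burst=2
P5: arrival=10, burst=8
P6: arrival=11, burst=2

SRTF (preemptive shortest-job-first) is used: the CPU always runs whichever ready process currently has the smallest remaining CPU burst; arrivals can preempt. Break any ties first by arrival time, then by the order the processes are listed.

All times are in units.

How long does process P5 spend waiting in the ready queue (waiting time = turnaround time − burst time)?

12

Schedule: | P1 0-1 | P2 1-7 | P4 7-9 | P3 9-13 | P6 13-15 | P1 15-22 | P5 22-30 |
Completion: P1=22  P2=7  P3=13  P4=9  P5=30  P6=15
Waiting(P5) = turnaround − burst = 20 − 8 = 12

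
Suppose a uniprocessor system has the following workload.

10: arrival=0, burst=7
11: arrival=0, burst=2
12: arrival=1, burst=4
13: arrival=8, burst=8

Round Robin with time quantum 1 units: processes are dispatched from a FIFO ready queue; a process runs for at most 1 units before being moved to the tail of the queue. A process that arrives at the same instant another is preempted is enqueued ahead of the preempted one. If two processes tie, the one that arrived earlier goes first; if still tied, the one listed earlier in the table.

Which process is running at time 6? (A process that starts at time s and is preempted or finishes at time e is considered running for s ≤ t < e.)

10

Schedule: | 10 0-1 | 11 1-2 | 12 2-3 | 10 3-4 | 11 4-5 | 12 5-6 | 10 6-7 | 12 7-8 | 10 8-9 | 13 9-10 | 12 10-11 | 10 11-12 | 13 12-13 | 10 13-14 | 13 14-15 | 10 15-16 | 13 16-21 |
Completion: 10=16  11=5  12=11  13=21
Turnaround (C−A): 10=16  11=5  12=10  13=13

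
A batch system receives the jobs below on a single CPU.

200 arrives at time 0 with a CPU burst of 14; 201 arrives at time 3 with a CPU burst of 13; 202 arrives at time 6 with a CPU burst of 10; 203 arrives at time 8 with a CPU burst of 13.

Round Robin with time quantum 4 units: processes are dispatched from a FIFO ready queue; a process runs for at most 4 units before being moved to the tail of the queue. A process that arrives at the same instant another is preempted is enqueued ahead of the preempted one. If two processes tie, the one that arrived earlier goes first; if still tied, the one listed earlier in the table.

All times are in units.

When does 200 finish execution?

Timeline: | 200 0-4 | 201 4-8 | 200 8-12 | 202 12-16 | 203 16-20 | 201 20-24 | 200 24-28 | 202 28-32 | 203 32-36 | 201 36-40 | 200 40-42 | 202 42-44 | 203 44-48 | 201 48-49 | 203 49-50 |
Completion: 200=42  201=49  202=44  203=50
Turnaround (C−A): 200=42  201=46  202=38  203=42

42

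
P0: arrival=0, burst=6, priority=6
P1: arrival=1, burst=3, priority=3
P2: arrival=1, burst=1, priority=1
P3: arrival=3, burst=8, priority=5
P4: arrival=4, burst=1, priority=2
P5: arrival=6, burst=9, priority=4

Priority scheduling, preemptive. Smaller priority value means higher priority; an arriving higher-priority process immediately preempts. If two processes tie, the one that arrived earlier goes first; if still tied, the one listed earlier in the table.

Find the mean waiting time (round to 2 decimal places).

6.00

Gantt: | P0 0-1 | P2 1-2 | P1 2-4 | P4 4-5 | P1 5-6 | P5 6-15 | P3 15-23 | P0 23-28 |
Completion: P0=28  P1=6  P2=2  P3=23  P4=5  P5=15
Waiting times: P0=22, P1=2, P2=0, P3=12, P4=0, P5=0
Average waiting = (22+2+0+12+0+0) / 6 = 36/6 = 6.00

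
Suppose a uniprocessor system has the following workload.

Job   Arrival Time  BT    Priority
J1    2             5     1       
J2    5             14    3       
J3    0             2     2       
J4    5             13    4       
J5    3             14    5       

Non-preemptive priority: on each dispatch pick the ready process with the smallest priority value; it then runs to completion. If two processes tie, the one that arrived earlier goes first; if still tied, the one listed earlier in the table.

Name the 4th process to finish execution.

J4

Schedule: | J3 0-2 | J1 2-7 | J2 7-21 | J4 21-34 | J5 34-48 |
Completion: J1=7  J2=21  J3=2  J4=34  J5=48
Finish order: J3 → J1 → J2 → J4 → J5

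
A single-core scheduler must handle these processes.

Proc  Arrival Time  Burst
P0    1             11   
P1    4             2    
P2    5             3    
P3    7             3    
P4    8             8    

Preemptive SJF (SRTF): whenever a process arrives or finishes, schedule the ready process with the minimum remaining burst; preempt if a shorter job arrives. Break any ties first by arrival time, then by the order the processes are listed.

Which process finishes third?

P3

Gantt: | idle 0-1 | P0 1-4 | P1 4-6 | P2 6-9 | P3 9-12 | P0 12-20 | P4 20-28 |
Completion: P0=20  P1=6  P2=9  P3=12  P4=28
Turnaround (C−A): P0=19  P1=2  P2=4  P3=5  P4=20
Finish order: P1 → P2 → P3 → P0 → P4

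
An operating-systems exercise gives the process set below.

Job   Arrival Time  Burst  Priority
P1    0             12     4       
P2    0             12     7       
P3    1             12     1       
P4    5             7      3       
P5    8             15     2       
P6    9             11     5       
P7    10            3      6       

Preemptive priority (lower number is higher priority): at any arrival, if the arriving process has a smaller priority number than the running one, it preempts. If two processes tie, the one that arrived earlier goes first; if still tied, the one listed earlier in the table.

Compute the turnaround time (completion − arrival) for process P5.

20

Gantt: | P1 0-1 | P3 1-13 | P5 13-28 | P4 28-35 | P1 35-46 | P6 46-57 | P7 57-60 | P2 60-72 |
Completion: P1=46  P2=72  P3=13  P4=35  P5=28  P6=57  P7=60
Turnaround(P5) = completion − arrival = 28 − 8 = 20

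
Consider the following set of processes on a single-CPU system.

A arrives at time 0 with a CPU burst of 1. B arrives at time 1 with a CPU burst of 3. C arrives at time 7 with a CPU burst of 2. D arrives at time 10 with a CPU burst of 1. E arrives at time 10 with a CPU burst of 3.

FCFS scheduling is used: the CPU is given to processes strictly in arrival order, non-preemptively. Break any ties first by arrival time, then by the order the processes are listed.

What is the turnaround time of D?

1

Schedule: | A 0-1 | B 1-4 | idle 4-7 | C 7-9 | idle 9-10 | D 10-11 | E 11-14 |
Completion: A=1  B=4  C=9  D=11  E=14
Turnaround (C−A): A=1  B=3  C=2  D=1  E=4
Turnaround(D) = completion − arrival = 11 − 10 = 1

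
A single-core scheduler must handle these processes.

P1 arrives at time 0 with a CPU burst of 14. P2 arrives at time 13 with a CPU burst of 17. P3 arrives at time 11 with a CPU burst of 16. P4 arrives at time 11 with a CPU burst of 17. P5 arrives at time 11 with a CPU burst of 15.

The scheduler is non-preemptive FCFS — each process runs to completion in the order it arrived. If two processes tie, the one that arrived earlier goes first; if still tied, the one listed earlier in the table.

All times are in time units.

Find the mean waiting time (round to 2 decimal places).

21.40

Gantt: | P1 0-14 | P3 14-30 | P4 30-47 | P5 47-62 | P2 62-79 |
Completion: P1=14  P2=79  P3=30  P4=47  P5=62
Turnaround (C−A): P1=14  P2=66  P3=19  P4=36  P5=51
Waiting times: P1=0, P2=49, P3=3, P4=19, P5=36
Average waiting = (0+49+3+19+36) / 5 = 107/5 = 21.40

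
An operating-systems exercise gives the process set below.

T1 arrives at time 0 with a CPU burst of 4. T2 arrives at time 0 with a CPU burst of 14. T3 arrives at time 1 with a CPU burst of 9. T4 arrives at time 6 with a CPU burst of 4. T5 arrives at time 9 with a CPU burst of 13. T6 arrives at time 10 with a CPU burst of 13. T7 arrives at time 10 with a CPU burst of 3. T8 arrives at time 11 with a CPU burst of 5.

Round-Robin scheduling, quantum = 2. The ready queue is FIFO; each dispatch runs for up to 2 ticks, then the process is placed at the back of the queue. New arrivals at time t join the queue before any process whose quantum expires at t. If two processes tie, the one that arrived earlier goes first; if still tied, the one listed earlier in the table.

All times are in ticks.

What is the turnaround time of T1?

Gantt: | T1 0-2 | T2 2-4 | T3 4-6 | T1 6-8 | T2 8-10 | T4 10-12 | T3 12-14 | T5 14-16 | T6 16-18 | T7 18-20 | T2 20-22 | T8 22-24 | T4 24-26 | T3 26-28 | T5 28-30 | T6 30-32 | T7 32-33 | T2 33-35 | T8 35-37 | T3 37-39 | T5 39-41 | T6 41-43 | T2 43-45 | T8 45-46 | T3 46-47 | T5 47-49 | T6 49-51 | T2 51-53 | T5 53-55 | T6 55-57 | T2 57-59 | T5 59-61 | T6 61-63 | T5 63-64 | T6 64-65 |
Completion: T1=8  T2=59  T3=47  T4=26  T5=64  T6=65  T7=33  T8=46
Turnaround(T1) = completion − arrival = 8 − 0 = 8

8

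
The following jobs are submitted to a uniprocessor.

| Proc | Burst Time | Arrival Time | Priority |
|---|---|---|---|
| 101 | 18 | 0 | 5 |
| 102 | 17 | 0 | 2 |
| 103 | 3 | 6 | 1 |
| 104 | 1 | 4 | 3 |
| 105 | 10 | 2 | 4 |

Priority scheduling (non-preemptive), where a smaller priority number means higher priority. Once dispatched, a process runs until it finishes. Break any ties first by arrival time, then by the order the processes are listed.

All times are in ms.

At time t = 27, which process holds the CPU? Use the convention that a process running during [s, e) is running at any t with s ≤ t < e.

105

Gantt: | 102 0-17 | 103 17-20 | 104 20-21 | 105 21-31 | 101 31-49 |
Completion: 101=49  102=17  103=20  104=21  105=31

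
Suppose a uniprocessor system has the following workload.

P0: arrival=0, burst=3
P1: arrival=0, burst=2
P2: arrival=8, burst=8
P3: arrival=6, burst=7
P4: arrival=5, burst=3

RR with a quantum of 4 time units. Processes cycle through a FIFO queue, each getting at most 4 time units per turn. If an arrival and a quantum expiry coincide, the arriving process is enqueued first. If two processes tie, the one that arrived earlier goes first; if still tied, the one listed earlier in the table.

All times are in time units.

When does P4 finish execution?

8

Gantt: | P0 0-3 | P1 3-5 | P4 5-8 | P3 8-12 | P2 12-16 | P3 16-19 | P2 19-23 |
Completion: P0=3  P1=5  P2=23  P3=19  P4=8
Turnaround (C−A): P0=3  P1=5  P2=15  P3=13  P4=3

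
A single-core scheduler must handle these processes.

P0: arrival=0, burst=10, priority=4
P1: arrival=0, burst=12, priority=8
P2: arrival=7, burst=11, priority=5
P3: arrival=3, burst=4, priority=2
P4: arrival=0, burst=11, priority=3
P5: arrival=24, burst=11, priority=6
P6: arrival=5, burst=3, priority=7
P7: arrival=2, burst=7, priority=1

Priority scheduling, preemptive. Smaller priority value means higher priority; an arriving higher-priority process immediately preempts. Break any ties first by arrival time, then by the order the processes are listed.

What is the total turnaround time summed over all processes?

Gantt: | P4 0-2 | P7 2-9 | P3 9-13 | P4 13-22 | P0 22-32 | P2 32-43 | P5 43-54 | P6 54-57 | P1 57-69 |
Completion: P0=32  P1=69  P2=43  P3=13  P4=22  P5=54  P6=57  P7=9
Turnaround (C−A): P0=32  P1=69  P2=36  P3=10  P4=22  P5=30  P6=52  P7=7
Turnaround = completion − arrival: P0=32, P1=69, P2=36, P3=10, P4=22, P5=30, P6=52, P7=7
Total turnaround = 32 + 69 + 36 + 10 + 22 + 30 + 52 + 7 = 258

258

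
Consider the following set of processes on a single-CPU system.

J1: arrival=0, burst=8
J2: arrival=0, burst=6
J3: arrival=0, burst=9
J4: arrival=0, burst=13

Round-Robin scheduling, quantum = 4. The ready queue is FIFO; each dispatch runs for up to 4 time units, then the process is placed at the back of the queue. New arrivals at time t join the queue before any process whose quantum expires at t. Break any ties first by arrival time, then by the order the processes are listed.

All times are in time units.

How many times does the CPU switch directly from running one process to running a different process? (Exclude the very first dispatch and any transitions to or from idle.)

9

Gantt: | J1 0-4 | J2 4-8 | J3 8-12 | J4 12-16 | J1 16-20 | J2 20-22 | J3 22-26 | J4 26-30 | J3 30-31 | J4 31-36 |
Completion: J1=20  J2=22  J3=31  J4=36
Turnaround (C−A): J1=20  J2=22  J3=31  J4=36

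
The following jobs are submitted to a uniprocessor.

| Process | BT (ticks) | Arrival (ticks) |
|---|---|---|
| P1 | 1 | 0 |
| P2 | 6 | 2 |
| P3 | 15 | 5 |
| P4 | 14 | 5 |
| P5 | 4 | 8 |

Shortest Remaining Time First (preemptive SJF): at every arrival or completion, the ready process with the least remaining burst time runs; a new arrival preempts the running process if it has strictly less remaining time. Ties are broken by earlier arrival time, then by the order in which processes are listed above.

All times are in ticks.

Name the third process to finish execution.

P5

Timeline: | P1 0-1 | idle 1-2 | P2 2-8 | P5 8-12 | P4 12-26 | P3 26-41 |
Completion: P1=1  P2=8  P3=41  P4=26  P5=12
Turnaround (C−A): P1=1  P2=6  P3=36  P4=21  P5=4
Finish order: P1 → P2 → P5 → P4 → P3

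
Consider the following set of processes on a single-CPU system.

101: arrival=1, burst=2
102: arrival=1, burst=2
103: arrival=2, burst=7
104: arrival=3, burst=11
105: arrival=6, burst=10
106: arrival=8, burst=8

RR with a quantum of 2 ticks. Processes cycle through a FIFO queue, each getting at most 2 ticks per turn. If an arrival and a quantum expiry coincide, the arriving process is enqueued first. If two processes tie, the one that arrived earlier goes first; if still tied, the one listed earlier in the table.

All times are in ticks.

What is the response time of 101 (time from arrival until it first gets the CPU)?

Schedule: | idle 0-1 | 101 1-3 | 102 3-5 | 103 5-7 | 104 7-9 | 105 9-11 | 103 11-13 | 106 13-15 | 104 15-17 | 105 17-19 | 103 19-21 | 106 21-23 | 104 23-25 | 105 25-27 | 103 27-28 | 106 28-30 | 104 30-32 | 105 32-34 | 106 34-36 | 104 36-38 | 105 38-40 | 104 40-41 |
Completion: 101=3  102=5  103=28  104=41  105=40  106=36
Turnaround (C−A): 101=2  102=4  103=26  104=38  105=34  106=28
Response(101) = first start − arrival = 1 − 1 = 0

0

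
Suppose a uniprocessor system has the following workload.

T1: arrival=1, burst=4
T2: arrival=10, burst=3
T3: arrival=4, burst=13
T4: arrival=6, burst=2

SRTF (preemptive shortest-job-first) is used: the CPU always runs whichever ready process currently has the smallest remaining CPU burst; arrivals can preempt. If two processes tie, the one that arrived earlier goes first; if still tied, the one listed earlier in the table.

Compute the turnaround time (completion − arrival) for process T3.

Timeline: | idle 0-1 | T1 1-5 | T3 5-6 | T4 6-8 | T3 8-10 | T2 10-13 | T3 13-23 |
Completion: T1=5  T2=13  T3=23  T4=8
Turnaround (C−A): T1=4  T2=3  T3=19  T4=2
Turnaround(T3) = completion − arrival = 23 − 4 = 19

19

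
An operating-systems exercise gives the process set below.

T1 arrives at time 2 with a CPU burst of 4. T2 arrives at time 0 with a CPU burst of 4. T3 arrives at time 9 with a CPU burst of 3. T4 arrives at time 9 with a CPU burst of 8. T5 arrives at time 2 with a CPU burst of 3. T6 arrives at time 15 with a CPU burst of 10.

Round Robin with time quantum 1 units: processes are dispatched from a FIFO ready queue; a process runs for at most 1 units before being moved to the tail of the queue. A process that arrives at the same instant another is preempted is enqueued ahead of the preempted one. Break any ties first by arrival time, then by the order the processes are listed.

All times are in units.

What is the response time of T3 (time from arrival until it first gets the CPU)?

Gantt: | T2 0-2 | T1 2-3 | T5 3-4 | T2 4-5 | T1 5-6 | T5 6-7 | T2 7-8 | T1 8-9 | T5 9-10 | T3 10-11 | T4 11-12 | T1 12-13 | T3 13-14 | T4 14-15 | T3 15-16 | T6 16-17 | T4 17-18 | T6 18-19 | T4 19-20 | T6 20-21 | T4 21-22 | T6 22-23 | T4 23-24 | T6 24-25 | T4 25-26 | T6 26-27 | T4 27-28 | T6 28-32 |
Completion: T1=13  T2=8  T3=16  T4=28  T5=10  T6=32
Response(T3) = first start − arrival = 10 − 9 = 1

1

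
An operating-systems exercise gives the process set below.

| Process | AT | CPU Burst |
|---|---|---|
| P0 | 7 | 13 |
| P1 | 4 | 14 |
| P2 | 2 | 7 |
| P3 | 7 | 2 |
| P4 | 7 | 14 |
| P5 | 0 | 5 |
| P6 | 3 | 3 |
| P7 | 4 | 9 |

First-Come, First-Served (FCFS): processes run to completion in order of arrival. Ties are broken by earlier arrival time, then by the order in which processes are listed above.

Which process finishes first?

P5

Gantt: | P5 0-5 | P2 5-12 | P6 12-15 | P1 15-29 | P7 29-38 | P0 38-51 | P3 51-53 | P4 53-67 |
Completion: P0=51  P1=29  P2=12  P3=53  P4=67  P5=5  P6=15  P7=38
Finish order: P5 → P2 → P6 → P1 → P7 → P0 → P3 → P4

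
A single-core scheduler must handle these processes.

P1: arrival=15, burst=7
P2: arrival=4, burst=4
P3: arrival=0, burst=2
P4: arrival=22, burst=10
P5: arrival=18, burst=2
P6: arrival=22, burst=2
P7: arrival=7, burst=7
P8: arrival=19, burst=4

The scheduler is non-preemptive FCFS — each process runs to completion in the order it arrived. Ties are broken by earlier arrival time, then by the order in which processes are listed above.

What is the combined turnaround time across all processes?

70

Schedule: | P3 0-2 | idle 2-4 | P2 4-8 | P7 8-15 | P1 15-22 | P5 22-24 | P8 24-28 | P4 28-38 | P6 38-40 |
Completion: P1=22  P2=8  P3=2  P4=38  P5=24  P6=40  P7=15  P8=28
Turnaround = completion − arrival: P1=7, P2=4, P3=2, P4=16, P5=6, P6=18, P7=8, P8=9
Total turnaround = 7 + 4 + 2 + 16 + 6 + 18 + 8 + 9 = 70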